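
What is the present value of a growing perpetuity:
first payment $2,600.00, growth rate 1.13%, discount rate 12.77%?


Formula: PV = C / (r - g)
Spread: r - g = 0.1277 - 0.0113 = 0.1164
Substituting: PV = $2,600.00 / 0.1164
PV = $22,336.77

$22,336.77


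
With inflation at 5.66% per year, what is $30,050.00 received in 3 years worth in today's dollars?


Formula: Real value = nominal / (1 + inflation)^years
Price level: (1 + 0.0566)^3 = 1.179592
Real value = $30,050.00 / 1.179592 = $25,474.91

$25,474.91


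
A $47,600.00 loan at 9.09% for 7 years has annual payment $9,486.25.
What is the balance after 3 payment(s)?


Formula: Balance = PV*(1+r)^k - PMT*((1+r)^k - 1)/r
Growth: (1 + 0.0909)^3 = 1.29824
Accumulated factor: ((1+r)^k - 1)/r = 3.280963
Balance = $47,600.00 * 1.29824 - $9,486.25 * 3.280963
Balance = $30,672.17

$30,672.17


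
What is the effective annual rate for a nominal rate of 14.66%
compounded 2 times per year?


Formula: EAR = (1 + r/m)^m - 1
Period rate: r/m = 0.1466 / 2 = 0.0733
Compounding: (1 + 0.0733)^2 = 1.151973
EAR = 1.151973 - 1 = 0.151973

0.151973


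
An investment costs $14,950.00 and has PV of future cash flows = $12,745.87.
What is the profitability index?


Formula: PI = PV(cash flows) / initial investment
Substituting: PI = $12,745.87 / $14,950.00
PI = 0.8526

0.8526


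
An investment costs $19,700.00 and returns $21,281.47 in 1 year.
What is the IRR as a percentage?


Formula: IRR = C1/C0 - 1
Substituting: IRR = $21,281.47 / $19,700.00 - 1
Ratio: 1.080278 - 1 = 0.080278
IRR = 8.0278%

8.0278%


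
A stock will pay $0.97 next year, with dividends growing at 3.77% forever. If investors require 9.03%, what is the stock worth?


Formula: P = D1 / (r - g)
Spread: r - g = 0.0903 - 0.0377 = 0.0526
Substituting: P = $0.97 / 0.0526
P = $18.44

$18.44


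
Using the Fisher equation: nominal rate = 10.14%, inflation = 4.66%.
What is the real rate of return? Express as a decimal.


Formula: (1 + r_real) = (1 + r_nom) / (1 + inflation)
Substituting: (1 + r_real) = 1.1014 / 1.0466
(1 + r_real) = 1.05236
r_real = 1.05236 - 1 = 0.05236

0.05236


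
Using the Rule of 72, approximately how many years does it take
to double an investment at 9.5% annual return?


Formula: Years ≈ 72 / r
Substituting: Years ≈ 72 / 9.5
Years ≈ 7.6

7.6 years


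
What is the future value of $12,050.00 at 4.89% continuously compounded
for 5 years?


Formula: FV = P * e^(r*t)
Exponent: r*t = 0.0489 * 5 = 0.2445
e^(0.2445) = 1.276983
FV = $12,050.00 * 1.276983 = $15,387.64

$15,387.64


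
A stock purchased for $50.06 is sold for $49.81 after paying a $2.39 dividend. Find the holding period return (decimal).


Formula: HPR = (P1 - P0 + D) / P0
Gain: $49.81 - $50.06 + $2.39 = $2.14
HPR = $2.14 / $50.06 = 0.0427

0.0427


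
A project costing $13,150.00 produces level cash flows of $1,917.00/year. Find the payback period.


Formula: Payback = investment / annual cash flow
Substituting: Payback = $13,150.00 / $1,917.00
Payback = 6.8597 years

6.8597 years


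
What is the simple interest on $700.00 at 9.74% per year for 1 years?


Formula: I = P * r * t
Substituting: I = $700.00 * 0.0974 * 1
Step: I = $700.00 * 0.0974
I = $68.18

$68.18


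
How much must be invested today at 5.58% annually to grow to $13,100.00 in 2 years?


Formula: PV = FV / (1 + r)^n
Substituting: PV = $13,100.00 / (1 + 0.0558)^2
Discount factor: (1.0558)^2 = 1.114714
PV = $13,100.00 / 1.114714 = $11,751.90

$11,751.90


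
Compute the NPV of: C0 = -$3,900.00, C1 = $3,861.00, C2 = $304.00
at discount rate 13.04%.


Formula: NPV = C0 + C1/(1+r) + C2/(1+r)^2
Discount C1: $3,861.00 / (1 + 0.1304) = $3,415.61
Discount C2: $304.00 / (1 + 0.1304)^2 = $237.91
NPV = -$3,900.00 + $3,415.61 + $237.91 = -$246.49

-$246.49


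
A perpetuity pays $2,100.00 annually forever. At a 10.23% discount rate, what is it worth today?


Formula: PV = C / r
Substituting: PV = $2,100.00 / 0.1023
PV = $20,527.86

$20,527.86


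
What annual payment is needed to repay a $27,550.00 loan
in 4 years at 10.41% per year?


Formula: PMT = PV * r / (1 - (1+r)^(-n))
Denominator: 1 - (1 + 0.1041)^(-4) = 0.327075
Numerator: $27,550.00 * 0.1041 = 2867.955
PMT = 2867.955 / 0.327075 = $8,768.48

$8,768.48


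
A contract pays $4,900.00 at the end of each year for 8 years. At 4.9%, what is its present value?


Formula: PV = PMT * (1 - (1+r)^(-n)) / r
Discount factor: (1 + 0.049)^(-8) = 0.682018
Bracket: 1 - 0.682018 = 0.317982
PV = $4,900.00 * 0.317982 / 0.049 = $31,798.16

$31,798.16


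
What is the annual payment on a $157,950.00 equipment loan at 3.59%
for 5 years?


Formula: PMT = PV * r / (1 - (1+r)^(-n))
Denominator: 1 - (1 + 0.0359)^(-5) = 0.161678
Numerator: $157,950.00 * 0.0359 = 5670.405
PMT = 5670.405 / 0.161678 = $35,072.20

$35,072.20


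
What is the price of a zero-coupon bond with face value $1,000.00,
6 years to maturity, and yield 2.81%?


Formula: Price = FV / (1 + r)^n
Substituting: Price = $1,000.00 / (1 + 0.0281)^6
Discount factor: (1.0281)^6 = 1.180897
Price = $1,000.00 / 1.180897 = $846.81

$846.81


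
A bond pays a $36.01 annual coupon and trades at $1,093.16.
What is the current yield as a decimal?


Formula: Current yield = annual coupon / price
Substituting: CY = $36.01 / $1,093.16
CY = 0.032941

0.032941


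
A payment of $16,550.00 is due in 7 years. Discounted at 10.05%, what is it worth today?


Formula: PV = FV / (1 + r)^n
Substituting: PV = $16,550.00 / (1 + 0.1005)^7
Discount factor: (1.1005)^7 = 1.954926
PV = $16,550.00 / 1.954926 = $8,465.79

$8,465.79


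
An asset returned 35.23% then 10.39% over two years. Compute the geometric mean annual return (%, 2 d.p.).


Formula: Geometric mean = ((1+r1)*(1+r2))^(1/2) - 1
Product: (1 + 0.3523) * (1 + 0.1039) = 1.3523 * 1.1039 = 1.492804
Square root: 1.492804^0.5 = 1.221804
Geometric mean = 1.221804 - 1 = 0.221804
As percentage: 22.18%

22.18%


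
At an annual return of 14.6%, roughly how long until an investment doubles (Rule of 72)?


Formula: Years ≈ 72 / r
Substituting: Years ≈ 72 / 14.6
Years ≈ 4.9

4.9 years


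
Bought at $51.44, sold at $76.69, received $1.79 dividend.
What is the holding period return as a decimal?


Formula: HPR = (P1 - P0 + D) / P0
Gain: $76.69 - $51.44 + $1.79 = $27.04
HPR = $27.04 / $51.44 = 0.5257

0.5257


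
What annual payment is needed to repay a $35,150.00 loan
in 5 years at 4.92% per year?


Formula: PMT = PV * r / (1 - (1+r)^(-n))
Denominator: 1 - (1 + 0.0492)^(-5) = 0.213482
Numerator: $35,150.00 * 0.0492 = 1729.38
PMT = 1729.38 / 0.213482 = $8,100.82

$8,100.82


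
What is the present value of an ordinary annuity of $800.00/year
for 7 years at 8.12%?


Formula: PV = PMT * (1 - (1+r)^(-n)) / r
Discount factor: (1 + 0.0812)^(-7) = 0.578972
Bracket: 1 - 0.578972 = 0.421028
PV = $800.00 * 0.421028 / 0.0812 = $4,148.06

$4,148.06


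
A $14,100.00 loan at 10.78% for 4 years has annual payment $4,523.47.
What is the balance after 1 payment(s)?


Formula: Balance = PV*(1+r)^k - PMT*((1+r)^k - 1)/r
Growth: (1 + 0.1078)^1 = 1.1078
Accumulated factor: ((1+r)^k - 1)/r = 1.0
Balance = $14,100.00 * 1.1078 - $4,523.47 * 1.0
Balance = $11,096.51

$11,096.51


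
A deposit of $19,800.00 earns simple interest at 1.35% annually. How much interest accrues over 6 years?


Formula: I = P * r * t
Substituting: I = $19,800.00 * 0.0135 * 6
Step: I = $19,800.00 * 0.081
I = $1,603.80

$1,603.80


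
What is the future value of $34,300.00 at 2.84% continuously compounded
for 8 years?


Formula: FV = P * e^(r*t)
Exponent: r*t = 0.0284 * 8 = 0.2272
e^(0.2272) = 1.255081
FV = $34,300.00 * 1.255081 = $43,049.27

$43,049.27


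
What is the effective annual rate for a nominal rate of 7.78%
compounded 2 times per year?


Formula: EAR = (1 + r/m)^m - 1
Period rate: r/m = 0.0778 / 2 = 0.0389
Compounding: (1 + 0.0389)^2 = 1.079313
EAR = 1.079313 - 1 = 0.079313

0.079313


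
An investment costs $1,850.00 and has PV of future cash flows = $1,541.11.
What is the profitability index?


Formula: PI = PV(cash flows) / initial investment
Substituting: PI = $1,541.11 / $1,850.00
PI = 0.833

0.833


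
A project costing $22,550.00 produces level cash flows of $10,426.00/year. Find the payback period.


Formula: Payback = investment / annual cash flow
Substituting: Payback = $22,550.00 / $10,426.00
Payback = 2.1629 years

2.1629 years


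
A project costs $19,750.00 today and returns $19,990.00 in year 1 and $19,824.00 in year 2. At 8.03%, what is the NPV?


Formula: NPV = C0 + C1/(1+r) + C2/(1+r)^2
Discount C1: $19,990.00 / (1 + 0.0803) = $18,504.12
Discount C2: $19,824.00 / (1 + 0.0803)^2 = $16,986.45
NPV = -$19,750.00 + $18,504.12 + $16,986.45 = $15,740.57

$15,740.57


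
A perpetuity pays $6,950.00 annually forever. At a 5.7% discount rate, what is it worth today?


Formula: PV = C / r
Substituting: PV = $6,950.00 / 0.057
PV = $121,929.82

$121,929.82


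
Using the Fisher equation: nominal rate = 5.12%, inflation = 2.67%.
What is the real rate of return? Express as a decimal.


Formula: (1 + r_real) = (1 + r_nom) / (1 + inflation)
Substituting: (1 + r_real) = 1.0512 / 1.0267
(1 + r_real) = 1.023863
r_real = 1.023863 - 1 = 0.023863

0.023863


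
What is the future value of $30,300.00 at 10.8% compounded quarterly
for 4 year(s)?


Formula: FV = P * (1 + r/m)^(m*t)
Period rate: r/m = 0.108 / 4 = 0.027
Total periods: m*t = 4 * 4 = 16
Growth factor: (1 + 0.027)^16 = 1.531536
FV = $30,300.00 * 1.531536 = $46,405.53

$46,405.53


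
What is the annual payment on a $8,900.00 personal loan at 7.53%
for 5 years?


Formula: PMT = PV * r / (1 - (1+r)^(-n))
Denominator: 1 - (1 + 0.0753)^(-5) = 0.304412
Numerator: $8,900.00 * 0.0753 = 670.17
PMT = 670.17 / 0.304412 = $2,201.52

$2,201.52


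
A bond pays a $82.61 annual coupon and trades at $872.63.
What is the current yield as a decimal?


Formula: Current yield = annual coupon / price
Substituting: CY = $82.61 / $872.63
CY = 0.094668

0.094668


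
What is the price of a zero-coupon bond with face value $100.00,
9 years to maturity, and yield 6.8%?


Formula: Price = FV / (1 + r)^n
Substituting: Price = $100.00 / (1 + 0.068)^9
Discount factor: (1.068)^9 = 1.807762
Price = $100.00 / 1.807762 = $55.32

$55.32


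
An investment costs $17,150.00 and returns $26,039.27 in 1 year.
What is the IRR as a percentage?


Formula: IRR = C1/C0 - 1
Substituting: IRR = $26,039.27 / $17,150.00 - 1
Ratio: 1.518325 - 1 = 0.518325
IRR = 51.8325%

51.8325%


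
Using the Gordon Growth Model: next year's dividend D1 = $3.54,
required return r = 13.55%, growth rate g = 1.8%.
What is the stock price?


Formula: P = D1 / (r - g)
Spread: r - g = 0.1355 - 0.018 = 0.1175
Substituting: P = $3.54 / 0.1175
P = $30.13

$30.13


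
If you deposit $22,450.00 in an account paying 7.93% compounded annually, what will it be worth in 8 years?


Formula: FV = P * (1 + r)^n
Substituting: FV = $22,450.00 * (1 + 0.0793)^8
Growth factor: (1.0793)^8 = 1.841355
FV = $22,450.00 * 1.841355 = $41,338.41

$41,338.41


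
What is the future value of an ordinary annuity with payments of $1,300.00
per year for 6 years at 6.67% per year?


Formula: FV = PMT * ((1+r)^n - 1) / r
Growth factor: (1 + 0.0667)^6 = 1.473173
Numerator: 1.473173 - 1 = 0.473173
FV = $1,300.00 * 0.473173 / 0.0667 = $9,222.26

$9,222.26


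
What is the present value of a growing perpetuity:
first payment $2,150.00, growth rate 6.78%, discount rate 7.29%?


Formula: PV = C / (r - g)
Spread: r - g = 0.0729 - 0.0678 = 0.0051
Substituting: PV = $2,150.00 / 0.0051
PV = $421,568.63

$421,568.63


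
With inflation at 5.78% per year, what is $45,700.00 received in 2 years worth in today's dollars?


Formula: Real value = nominal / (1 + inflation)^years
Price level: (1 + 0.0578)^2 = 1.118941
Real value = $45,700.00 / 1.118941 = $40,842.20

$40,842.20


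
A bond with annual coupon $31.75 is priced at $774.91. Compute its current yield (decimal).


Formula: Current yield = annual coupon / price
Substituting: CY = $31.75 / $774.91
CY = 0.040973

0.040973


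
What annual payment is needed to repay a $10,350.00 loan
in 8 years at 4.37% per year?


Formula: PMT = PV * r / (1 - (1+r)^(-n))
Denominator: 1 - (1 + 0.0437)^(-8) = 0.289777
Numerator: $10,350.00 * 0.0437 = 452.295
PMT = 452.295 / 0.289777 = $1,560.84

$1,560.84


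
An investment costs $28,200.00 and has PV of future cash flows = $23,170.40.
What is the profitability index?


Formula: PI = PV(cash flows) / initial investment
Substituting: PI = $23,170.40 / $28,200.00
PI = 0.8216

0.8216


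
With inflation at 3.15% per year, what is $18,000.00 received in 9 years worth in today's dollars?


Formula: Real value = nominal / (1 + inflation)^years
Price level: (1 + 0.0315)^9 = 1.321975
Real value = $18,000.00 / 1.321975 = $13,616.00

$13,616.00


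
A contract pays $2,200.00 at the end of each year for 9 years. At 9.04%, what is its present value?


Formula: PV = PMT * (1 - (1+r)^(-n)) / r
Discount factor: (1 + 0.0904)^(-9) = 0.45891
Bracket: 1 - 0.45891 = 0.54109
PV = $2,200.00 * 0.54109 / 0.0904 = $13,168.12

$13,168.12


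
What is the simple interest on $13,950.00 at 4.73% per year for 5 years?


Formula: I = P * r * t
Substituting: I = $13,950.00 * 0.0473 * 5
Step: I = $13,950.00 * 0.2365
I = $3,299.18

$3,299.18


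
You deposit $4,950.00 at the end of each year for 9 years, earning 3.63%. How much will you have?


Formula: FV = PMT * ((1+r)^n - 1) / r
Growth factor: (1 + 0.0363)^9 = 1.378382
Numerator: 1.378382 - 1 = 0.378382
FV = $4,950.00 * 0.378382 / 0.0363 = $51,597.50

$51,597.50


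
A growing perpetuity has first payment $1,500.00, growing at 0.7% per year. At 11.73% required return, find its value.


Formula: PV = C / (r - g)
Spread: r - g = 0.1173 - 0.007 = 0.1103
Substituting: PV = $1,500.00 / 0.1103
PV = $13,599.27

$13,599.27


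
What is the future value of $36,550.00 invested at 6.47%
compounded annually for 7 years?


Formula: FV = P * (1 + r)^n
Substituting: FV = $36,550.00 * (1 + 0.0647)^7
Growth factor: (1.0647)^7 = 1.550925
FV = $36,550.00 * 1.550925 = $56,686.31

$56,686.31


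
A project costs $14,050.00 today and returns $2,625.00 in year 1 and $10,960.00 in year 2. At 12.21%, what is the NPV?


Formula: NPV = C0 + C1/(1+r) + C2/(1+r)^2
Discount C1: $2,625.00 / (1 + 0.1221) = $2,339.36
Discount C2: $10,960.00 / (1 + 0.1221)^2 = $8,704.57
NPV = -$14,050.00 + $2,339.36 + $8,704.57 = -$3,006.06

-$3,006.06


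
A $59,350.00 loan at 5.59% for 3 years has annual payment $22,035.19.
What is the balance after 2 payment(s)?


Formula: Balance = PV*(1+r)^k - PMT*((1+r)^k - 1)/r
Growth: (1 + 0.0559)^2 = 1.114925
Accumulated factor: ((1+r)^k - 1)/r = 2.0559
Balance = $59,350.00 * 1.114925 - $22,035.19 * 2.0559
Balance = $20,868.64

$20,868.64


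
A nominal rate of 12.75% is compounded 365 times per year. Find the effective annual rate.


Formula: EAR = (1 + r/m)^m - 1
Period rate: r/m = 0.1275 / 365 = 0.000349
Compounding: (1 + 0.000349)^365 = 1.13596
EAR = 1.13596 - 1 = 0.13596

0.13596


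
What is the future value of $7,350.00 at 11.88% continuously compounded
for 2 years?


Formula: FV = P * e^(r*t)
Exponent: r*t = 0.1188 * 2 = 0.2376
e^(0.2376) = 1.268202
FV = $7,350.00 * 1.268202 = $9,321.28

$9,321.28


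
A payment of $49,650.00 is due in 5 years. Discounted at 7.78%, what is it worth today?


Formula: PV = FV / (1 + r)^n
Substituting: PV = $49,650.00 / (1 + 0.0778)^5
Discount factor: (1.0778)^5 = 1.454424
PV = $49,650.00 / 1.454424 = $34,137.24

$34,137.24


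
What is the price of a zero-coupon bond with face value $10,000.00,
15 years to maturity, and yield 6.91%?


Formula: Price = FV / (1 + r)^n
Substituting: Price = $10,000.00 / (1 + 0.0691)^15
Discount factor: (1.0691)^15 = 2.724426
Price = $10,000.00 / 2.724426 = $3,670.50

$3,670.50


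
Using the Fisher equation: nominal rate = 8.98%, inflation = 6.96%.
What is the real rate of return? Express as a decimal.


Formula: (1 + r_real) = (1 + r_nom) / (1 + inflation)
Substituting: (1 + r_real) = 1.0898 / 1.0696
(1 + r_real) = 1.018886
r_real = 1.018886 - 1 = 0.018886

0.018886


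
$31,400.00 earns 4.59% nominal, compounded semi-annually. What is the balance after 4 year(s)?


Formula: FV = P * (1 + r/m)^(m*t)
Period rate: r/m = 0.0459 / 2 = 0.02295
Total periods: m*t = 2 * 4 = 8
Growth factor: (1 + 0.02295)^8 = 1.199044
FV = $31,400.00 * 1.199044 = $37,649.99

$37,649.99


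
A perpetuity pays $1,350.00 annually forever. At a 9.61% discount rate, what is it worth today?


Formula: PV = C / r
Substituting: PV = $1,350.00 / 0.0961
PV = $14,047.87

$14,047.87


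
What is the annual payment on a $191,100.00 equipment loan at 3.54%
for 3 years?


Formula: PMT = PV * r / (1 - (1+r)^(-n))
Denominator: 1 - (1 + 0.0354)^(-3) = 0.099102
Numerator: $191,100.00 * 0.0354 = 6764.94
PMT = 6764.94 / 0.099102 = $68,262.25

$68,262.25


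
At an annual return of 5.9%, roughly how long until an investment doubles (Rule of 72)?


Formula: Years ≈ 72 / r
Substituting: Years ≈ 72 / 5.9
Years ≈ 12.2

12.2 years


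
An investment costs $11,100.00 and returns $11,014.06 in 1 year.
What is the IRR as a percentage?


Formula: IRR = C1/C0 - 1
Substituting: IRR = $11,014.06 / $11,100.00 - 1
Ratio: 0.992258 - 1 = -0.007742
IRR = -0.7742%

-0.7742%


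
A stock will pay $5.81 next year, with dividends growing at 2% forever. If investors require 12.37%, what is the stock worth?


Formula: P = D1 / (r - g)
Spread: r - g = 0.1237 - 0.02 = 0.1037
Substituting: P = $5.81 / 0.1037
P = $56.03

$56.03


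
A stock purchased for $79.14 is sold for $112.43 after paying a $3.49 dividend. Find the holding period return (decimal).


Formula: HPR = (P1 - P0 + D) / P0
Gain: $112.43 - $79.14 + $3.49 = $36.78
HPR = $36.78 / $79.14 = 0.4647

0.4647


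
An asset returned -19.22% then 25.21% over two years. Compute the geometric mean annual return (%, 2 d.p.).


Formula: Geometric mean = ((1+r1)*(1+r2))^(1/2) - 1
Product: (1 + -0.1922) * (1 + 0.2521) = 0.8078 * 1.2521 = 1.011446
Square root: 1.011446^0.5 = 1.005707
Geometric mean = 1.005707 - 1 = 0.005707
As percentage: 0.57%

0.57%


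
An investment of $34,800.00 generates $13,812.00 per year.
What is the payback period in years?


Formula: Payback = investment / annual cash flow
Substituting: Payback = $34,800.00 / $13,812.00
Payback = 2.5195 years

2.5195 years


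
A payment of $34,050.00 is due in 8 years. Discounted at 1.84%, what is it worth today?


Formula: PV = FV / (1 + r)^n
Substituting: PV = $34,050.00 / (1 + 0.0184)^8
Discount factor: (1.0184)^8 = 1.157037
PV = $34,050.00 / 1.157037 = $29,428.63

$29,428.63


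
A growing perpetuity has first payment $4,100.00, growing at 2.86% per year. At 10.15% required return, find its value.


Formula: PV = C / (r - g)
Spread: r - g = 0.1015 - 0.0286 = 0.0729
Substituting: PV = $4,100.00 / 0.0729
PV = $56,241.43

$56,241.43


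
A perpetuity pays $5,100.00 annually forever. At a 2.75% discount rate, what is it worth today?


Formula: PV = C / r
Substituting: PV = $5,100.00 / 0.0275
PV = $185,454.55

$185,454.55


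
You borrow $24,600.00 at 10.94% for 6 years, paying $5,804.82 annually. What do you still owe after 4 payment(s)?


Formula: Balance = PV*(1+r)^k - PMT*((1+r)^k - 1)/r
Growth: (1 + 0.1094)^4 = 1.514791
Accumulated factor: ((1+r)^k - 1)/r = 4.705583
Balance = $24,600.00 * 1.514791 - $5,804.82 * 4.705583
Balance = $9,948.79

$9,948.79


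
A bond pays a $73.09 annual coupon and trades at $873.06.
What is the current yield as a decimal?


Formula: Current yield = annual coupon / price
Substituting: CY = $73.09 / $873.06
CY = 0.083717

0.083717


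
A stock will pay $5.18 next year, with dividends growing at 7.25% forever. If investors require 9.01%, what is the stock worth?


Formula: P = D1 / (r - g)
Spread: r - g = 0.0901 - 0.0725 = 0.0176
Substituting: P = $5.18 / 0.0176
P = $294.32

$294.32


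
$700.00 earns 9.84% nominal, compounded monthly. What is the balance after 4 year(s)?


Formula: FV = P * (1 + r/m)^(m*t)
Period rate: r/m = 0.0984 / 12 = 0.0082
Total periods: m*t = 12 * 4 = 48
Growth factor: (1 + 0.0082)^48 = 1.47993
FV = $700.00 * 1.47993 = $1,035.95

$1,035.95


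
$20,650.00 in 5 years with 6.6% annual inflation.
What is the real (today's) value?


Formula: Real value = nominal / (1 + inflation)^years
Price level: (1 + 0.066)^5 = 1.376531
Real value = $20,650.00 / 1.376531 = $15,001.48

$15,001.48


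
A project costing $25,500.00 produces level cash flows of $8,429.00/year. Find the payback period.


Formula: Payback = investment / annual cash flow
Substituting: Payback = $25,500.00 / $8,429.00
Payback = 3.0253 years

3.0253 years


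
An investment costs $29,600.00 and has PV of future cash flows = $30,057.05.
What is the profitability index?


Formula: PI = PV(cash flows) / initial investment
Substituting: PI = $30,057.05 / $29,600.00
PI = 1.0154

1.0154


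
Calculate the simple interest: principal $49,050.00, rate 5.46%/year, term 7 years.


Formula: I = P * r * t
Substituting: I = $49,050.00 * 0.0546 * 7
Step: I = $49,050.00 * 0.3822
I = $18,746.91

$18,746.91


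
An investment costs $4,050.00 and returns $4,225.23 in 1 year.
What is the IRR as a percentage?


Formula: IRR = C1/C0 - 1
Substituting: IRR = $4,225.23 / $4,050.00 - 1
Ratio: 1.043267 - 1 = 0.043267
IRR = 4.3267%

4.3267%


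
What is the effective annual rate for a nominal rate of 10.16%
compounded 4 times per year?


Formula: EAR = (1 + r/m)^m - 1
Period rate: r/m = 0.1016 / 4 = 0.0254
Compounding: (1 + 0.0254)^4 = 1.105537
EAR = 1.105537 - 1 = 0.105537

0.105537


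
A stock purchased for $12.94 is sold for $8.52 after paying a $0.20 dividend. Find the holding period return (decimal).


Formula: HPR = (P1 - P0 + D) / P0
Gain: $8.52 - $12.94 + $0.20 = -$4.22
HPR = -$4.22 / $12.94 = -0.3261

-0.3261


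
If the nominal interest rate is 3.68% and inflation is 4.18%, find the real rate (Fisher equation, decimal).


Formula: (1 + r_real) = (1 + r_nom) / (1 + inflation)
Substituting: (1 + r_real) = 1.0368 / 1.0418
(1 + r_real) = 0.995201
r_real = 0.995201 - 1 = -0.004799

-0.004799


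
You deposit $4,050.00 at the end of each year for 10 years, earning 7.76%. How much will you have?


Formula: FV = PMT * ((1+r)^n - 1) / r
Growth factor: (1 + 0.0776)^10 = 2.111426
Numerator: 2.111426 - 1 = 1.111426
FV = $4,050.00 * 1.111426 / 0.0776 = $58,006.12

$58,006.12


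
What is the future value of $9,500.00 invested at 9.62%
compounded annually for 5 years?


Formula: FV = P * (1 + r)^n
Substituting: FV = $9,500.00 * (1 + 0.0962)^5
Growth factor: (1.0962)^5 = 1.582884
FV = $9,500.00 * 1.582884 = $15,037.39

$15,037.39


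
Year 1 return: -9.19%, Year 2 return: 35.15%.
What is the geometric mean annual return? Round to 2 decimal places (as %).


Formula: Geometric mean = ((1+r1)*(1+r2))^(1/2) - 1
Product: (1 + -0.0919) * (1 + 0.3515) = 0.9081 * 1.3515 = 1.227297
Square root: 1.227297^0.5 = 1.107834
Geometric mean = 1.107834 - 1 = 0.107834
As percentage: 10.78%

10.78%


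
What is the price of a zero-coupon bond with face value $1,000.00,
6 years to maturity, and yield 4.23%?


Formula: Price = FV / (1 + r)^n
Substituting: Price = $1,000.00 / (1 + 0.0423)^6
Discount factor: (1.0423)^6 = 1.282202
Price = $1,000.00 / 1.282202 = $779.91

$779.91


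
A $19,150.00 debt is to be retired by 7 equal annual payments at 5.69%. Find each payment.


Formula: PMT = PV * r / (1 - (1+r)^(-n))
Denominator: 1 - (1 + 0.0569)^(-7) = 0.321167
Numerator: $19,150.00 * 0.0569 = 1089.635
PMT = 1089.635 / 0.321167 = $3,392.73

$3,392.73


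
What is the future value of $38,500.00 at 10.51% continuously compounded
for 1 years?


Formula: FV = P * e^(r*t)
Exponent: r*t = 0.1051 * 1 = 0.1051
e^(0.1051) = 1.110822
FV = $38,500.00 * 1.110822 = $42,766.63

$42,766.63


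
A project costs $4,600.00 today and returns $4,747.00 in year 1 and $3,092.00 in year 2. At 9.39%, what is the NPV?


Formula: NPV = C0 + C1/(1+r) + C2/(1+r)^2
Discount C1: $4,747.00 / (1 + 0.0939) = $4,339.52
Discount C2: $3,092.00 / (1 + 0.0939)^2 = $2,583.95
NPV = -$4,600.00 + $4,339.52 + $2,583.95 = $2,323.47

$2,323.47


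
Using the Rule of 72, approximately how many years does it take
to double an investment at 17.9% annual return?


Formula: Years ≈ 72 / r
Substituting: Years ≈ 72 / 17.9
Years ≈ 4.0

4.0 years


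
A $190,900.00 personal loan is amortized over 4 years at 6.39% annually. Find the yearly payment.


Formula: PMT = PV * r / (1 - (1+r)^(-n))
Denominator: 1 - (1 + 0.0639)^(-4) = 0.219457
Numerator: $190,900.00 * 0.0639 = 12198.51
PMT = 12198.51 / 0.219457 = $55,584.94

$55,584.94


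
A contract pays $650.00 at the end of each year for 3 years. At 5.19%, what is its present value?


Formula: PV = PMT * (1 - (1+r)^(-n)) / r
Discount factor: (1 + 0.0519)^(-3) = 0.859165
Bracket: 1 - 0.859165 = 0.140835
PV = $650.00 * 0.140835 / 0.0519 = $1,763.83

$1,763.83


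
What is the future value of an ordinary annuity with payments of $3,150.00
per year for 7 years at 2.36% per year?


Formula: FV = PMT * ((1+r)^n - 1) / r
Growth factor: (1 + 0.0236)^7 = 1.177367
Numerator: 1.177367 - 1 = 0.177367
FV = $3,150.00 * 0.177367 / 0.0236 = $23,674.01

$23,674.01


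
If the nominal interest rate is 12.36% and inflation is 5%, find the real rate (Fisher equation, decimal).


Formula: (1 + r_real) = (1 + r_nom) / (1 + inflation)
Substituting: (1 + r_real) = 1.1236 / 1.05
(1 + r_real) = 1.070095
r_real = 1.070095 - 1 = 0.070095

0.070095


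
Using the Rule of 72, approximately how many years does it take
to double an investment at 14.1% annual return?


Formula: Years ≈ 72 / r
Substituting: Years ≈ 72 / 14.1
Years ≈ 5.1

5.1 years


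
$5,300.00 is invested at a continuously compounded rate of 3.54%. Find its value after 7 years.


Formula: FV = P * e^(r*t)
Exponent: r*t = 0.0354 * 7 = 0.2478
e^(0.2478) = 1.281204
FV = $5,300.00 * 1.281204 = $6,790.38

$6,790.38


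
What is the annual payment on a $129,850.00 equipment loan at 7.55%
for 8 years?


Formula: PMT = PV * r / (1 - (1+r)^(-n))
Denominator: 1 - (1 + 0.0755)^(-8) = 0.44138
Numerator: $129,850.00 * 0.0755 = 9803.675
PMT = 9803.675 / 0.44138 = $22,211.43

$22,211.43


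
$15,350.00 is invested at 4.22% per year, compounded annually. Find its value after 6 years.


Formula: FV = P * (1 + r)^n
Substituting: FV = $15,350.00 * (1 + 0.0422)^6
Growth factor: (1.0422)^6 = 1.281464
FV = $15,350.00 * 1.281464 = $19,670.47

$19,670.47


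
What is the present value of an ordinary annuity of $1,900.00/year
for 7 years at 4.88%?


Formula: PV = PMT * (1 - (1+r)^(-n)) / r
Discount factor: (1 + 0.0488)^(-7) = 0.716393
Bracket: 1 - 0.716393 = 0.283607
PV = $1,900.00 * 0.283607 / 0.0488 = $11,042.08

$11,042.08


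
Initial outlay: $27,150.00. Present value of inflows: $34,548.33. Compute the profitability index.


Formula: PI = PV(cash flows) / initial investment
Substituting: PI = $34,548.33 / $27,150.00
PI = 1.2725

1.2725


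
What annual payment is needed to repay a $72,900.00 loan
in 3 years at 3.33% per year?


Formula: PMT = PV * r / (1 - (1+r)^(-n))
Denominator: 1 - (1 + 0.0333)^(-3) = 0.093598
Numerator: $72,900.00 * 0.0333 = 2427.57
PMT = 2427.57 / 0.093598 = $25,936.05

$25,936.05


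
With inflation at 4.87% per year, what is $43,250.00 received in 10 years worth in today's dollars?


Formula: Real value = nominal / (1 + inflation)^years
Price level: (1 + 0.0487)^10 = 1.608839
Real value = $43,250.00 / 1.608839 = $26,882.73

$26,882.73


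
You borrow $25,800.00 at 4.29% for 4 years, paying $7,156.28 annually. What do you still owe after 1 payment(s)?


Formula: Balance = PV*(1+r)^k - PMT*((1+r)^k - 1)/r
Growth: (1 + 0.0429)^1 = 1.0429
Accumulated factor: ((1+r)^k - 1)/r = 1.0
Balance = $25,800.00 * 1.0429 - $7,156.28 * 1.0
Balance = $19,750.54

$19,750.54


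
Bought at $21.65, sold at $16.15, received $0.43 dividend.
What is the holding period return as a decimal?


Formula: HPR = (P1 - P0 + D) / P0
Gain: $16.15 - $21.65 + $0.43 = -$5.07
HPR = -$5.07 / $21.65 = -0.2342

-0.2342


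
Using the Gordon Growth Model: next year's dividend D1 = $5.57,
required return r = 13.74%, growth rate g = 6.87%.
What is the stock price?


Formula: P = D1 / (r - g)
Spread: r - g = 0.1374 - 0.0687 = 0.0687
Substituting: P = $5.57 / 0.0687
P = $81.08

$81.08


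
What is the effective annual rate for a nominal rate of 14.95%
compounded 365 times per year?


Formula: EAR = (1 + r/m)^m - 1
Period rate: r/m = 0.1495 / 365 = 0.00041
Compounding: (1 + 0.00041)^365 = 1.161218
EAR = 1.161218 - 1 = 0.161218

0.161218


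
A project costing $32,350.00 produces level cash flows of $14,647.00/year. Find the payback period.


Formula: Payback = investment / annual cash flow
Substituting: Payback = $32,350.00 / $14,647.00
Payback = 2.2086 years

2.2086 years


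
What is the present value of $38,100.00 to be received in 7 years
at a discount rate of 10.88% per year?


Formula: PV = FV / (1 + r)^n
Substituting: PV = $38,100.00 / (1 + 0.1088)^7
Discount factor: (1.1088)^7 = 2.0605
PV = $38,100.00 / 2.0605 = $18,490.66

$18,490.66


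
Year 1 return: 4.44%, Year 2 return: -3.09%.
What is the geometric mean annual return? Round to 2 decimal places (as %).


Formula: Geometric mean = ((1+r1)*(1+r2))^(1/2) - 1
Product: (1 + 0.0444) * (1 + -0.0309) = 1.0444 * 0.9691 = 1.012128
Square root: 1.012128^0.5 = 1.006046
Geometric mean = 1.006046 - 1 = 0.006046
As percentage: 0.60%

0.60%


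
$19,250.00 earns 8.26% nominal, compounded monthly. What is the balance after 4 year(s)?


Formula: FV = P * (1 + r/m)^(m*t)
Period rate: r/m = 0.0826 / 12 = 0.006883
Total periods: m*t = 12 * 4 = 48
Growth factor: (1 + 0.006883)^48 = 1.38995
FV = $19,250.00 * 1.38995 = $26,756.55

$26,756.55


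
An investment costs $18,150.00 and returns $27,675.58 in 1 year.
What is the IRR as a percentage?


Formula: IRR = C1/C0 - 1
Substituting: IRR = $27,675.58 / $18,150.00 - 1
Ratio: 1.524825 - 1 = 0.524825
IRR = 52.4825%

52.4825%


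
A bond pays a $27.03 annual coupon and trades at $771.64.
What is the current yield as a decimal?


Formula: Current yield = annual coupon / price
Substituting: CY = $27.03 / $771.64
CY = 0.035029

0.035029


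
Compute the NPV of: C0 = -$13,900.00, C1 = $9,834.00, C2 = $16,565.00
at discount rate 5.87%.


Formula: NPV = C0 + C1/(1+r) + C2/(1+r)^2
Discount C1: $9,834.00 / (1 + 0.0587) = $9,288.75
Discount C2: $16,565.00 / (1 + 0.0587)^2 = $14,779.02
NPV = -$13,900.00 + $9,288.75 + $14,779.02 = $10,167.77

$10,167.77


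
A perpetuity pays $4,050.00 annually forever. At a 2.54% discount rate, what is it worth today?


Formula: PV = C / r
Substituting: PV = $4,050.00 / 0.0254
PV = $159,448.82

$159,448.82


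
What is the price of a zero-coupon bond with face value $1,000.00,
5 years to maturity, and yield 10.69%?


Formula: Price = FV / (1 + r)^n
Substituting: Price = $1,000.00 / (1 + 0.1069)^5
Discount factor: (1.1069)^5 = 1.661659
Price = $1,000.00 / 1.661659 = $601.81

$601.81


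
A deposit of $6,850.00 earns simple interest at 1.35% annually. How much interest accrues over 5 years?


Formula: I = P * r * t
Substituting: I = $6,850.00 * 0.0135 * 5
Step: I = $6,850.00 * 0.0675
I = $462.38

$462.38


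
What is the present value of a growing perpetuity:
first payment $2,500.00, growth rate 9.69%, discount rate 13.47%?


Formula: PV = C / (r - g)
Spread: r - g = 0.1347 - 0.0969 = 0.0378
Substituting: PV = $2,500.00 / 0.0378
PV = $66,137.57

$66,137.57


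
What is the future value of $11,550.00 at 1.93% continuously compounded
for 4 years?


Formula: FV = P * e^(r*t)
Exponent: r*t = 0.0193 * 4 = 0.0772
e^(0.0772) = 1.080258
FV = $11,550.00 * 1.080258 = $12,476.98

$12,476.98


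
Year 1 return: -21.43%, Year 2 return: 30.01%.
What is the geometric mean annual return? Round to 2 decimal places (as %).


Formula: Geometric mean = ((1+r1)*(1+r2))^(1/2) - 1
Product: (1 + -0.2143) * (1 + 0.3001) = 0.7857 * 1.3001 = 1.021489
Square root: 1.021489^0.5 = 1.010687
Geometric mean = 1.010687 - 1 = 0.010687
As percentage: 1.07%

1.07%


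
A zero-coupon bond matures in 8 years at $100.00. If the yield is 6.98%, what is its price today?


Formula: Price = FV / (1 + r)^n
Substituting: Price = $100.00 / (1 + 0.0698)^8
Discount factor: (1.0698)^8 = 1.715619
Price = $100.00 / 1.715619 = $58.29

$58.29


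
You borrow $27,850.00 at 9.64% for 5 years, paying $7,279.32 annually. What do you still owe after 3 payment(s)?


Formula: Balance = PV*(1+r)^k - PMT*((1+r)^k - 1)/r
Growth: (1 + 0.0964)^3 = 1.317975
Accumulated factor: ((1+r)^k - 1)/r = 3.298493
Balance = $27,850.00 * 1.317975 - $7,279.32 * 3.298493
Balance = $12,694.81

$12,694.81


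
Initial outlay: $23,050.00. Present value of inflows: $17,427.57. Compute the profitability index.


Formula: PI = PV(cash flows) / initial investment
Substituting: PI = $17,427.57 / $23,050.00
PI = 0.7561

0.7561


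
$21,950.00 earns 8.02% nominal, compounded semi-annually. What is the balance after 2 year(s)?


Formula: FV = P * (1 + r/m)^(m*t)
Period rate: r/m = 0.0802 / 2 = 0.0401
Total periods: m*t = 2 * 2 = 4
Growth factor: (1 + 0.0401)^4 = 1.170309
FV = $21,950.00 * 1.170309 = $25,688.27

$25,688.27


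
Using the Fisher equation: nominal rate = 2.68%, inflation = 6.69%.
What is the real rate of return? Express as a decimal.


Formula: (1 + r_real) = (1 + r_nom) / (1 + inflation)
Substituting: (1 + r_real) = 1.0268 / 1.0669
(1 + r_real) = 0.962414
r_real = 0.962414 - 1 = -0.037586

-0.037586


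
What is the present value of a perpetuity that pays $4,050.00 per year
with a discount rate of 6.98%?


Formula: PV = C / r
Substituting: PV = $4,050.00 / 0.0698
PV = $58,022.92

$58,022.92


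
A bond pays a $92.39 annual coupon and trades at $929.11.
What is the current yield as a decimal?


Formula: Current yield = annual coupon / price
Substituting: CY = $92.39 / $929.11
CY = 0.099439

0.099439


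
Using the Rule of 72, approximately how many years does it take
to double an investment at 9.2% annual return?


Formula: Years ≈ 72 / r
Substituting: Years ≈ 72 / 9.2
Years ≈ 7.8

7.8 years


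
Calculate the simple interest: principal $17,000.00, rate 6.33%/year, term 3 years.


Formula: I = P * r * t
Substituting: I = $17,000.00 * 0.0633 * 3
Step: I = $17,000.00 * 0.1899
I = $3,228.30

$3,228.30


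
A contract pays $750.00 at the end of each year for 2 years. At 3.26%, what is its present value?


Formula: PV = PMT * (1 - (1+r)^(-n)) / r
Discount factor: (1 + 0.0326)^(-2) = 0.937855
Bracket: 1 - 0.937855 = 0.062145
PV = $750.00 * 0.062145 / 0.0326 = $1,429.71

$1,429.71


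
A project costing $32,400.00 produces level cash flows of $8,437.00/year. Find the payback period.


Formula: Payback = investment / annual cash flow
Substituting: Payback = $32,400.00 / $8,437.00
Payback = 3.8402 years

3.8402 years


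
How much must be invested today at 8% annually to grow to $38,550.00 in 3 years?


Formula: PV = FV / (1 + r)^n
Substituting: PV = $38,550.00 / (1 + 0.08)^3
Discount factor: (1.08)^3 = 1.259712
PV = $38,550.00 / 1.259712 = $30,602.23

$30,602.23


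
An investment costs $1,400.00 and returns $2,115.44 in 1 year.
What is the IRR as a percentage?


Formula: IRR = C1/C0 - 1
Substituting: IRR = $2,115.44 / $1,400.00 - 1
Ratio: 1.511029 - 1 = 0.511029
IRR = 51.1029%

51.1029%


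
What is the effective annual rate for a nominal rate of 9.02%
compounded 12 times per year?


Formula: EAR = (1 + r/m)^m - 1
Period rate: r/m = 0.0902 / 12 = 0.007517
Compounding: (1 + 0.007517)^12 = 1.094024
EAR = 1.094024 - 1 = 0.094024

0.094024


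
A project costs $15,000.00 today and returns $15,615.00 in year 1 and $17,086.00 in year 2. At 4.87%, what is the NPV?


Formula: NPV = C0 + C1/(1+r) + C2/(1+r)^2
Discount C1: $15,615.00 / (1 + 0.0487) = $14,889.86
Discount C2: $17,086.00 / (1 + 0.0487)^2 = $15,535.95
NPV = -$15,000.00 + $14,889.86 + $15,535.95 = $15,425.82

$15,425.82


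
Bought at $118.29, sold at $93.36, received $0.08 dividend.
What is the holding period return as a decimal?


Formula: HPR = (P1 - P0 + D) / P0
Gain: $93.36 - $118.29 + $0.08 = -$24.85
HPR = -$24.85 / $118.29 = -0.2101

-0.2101


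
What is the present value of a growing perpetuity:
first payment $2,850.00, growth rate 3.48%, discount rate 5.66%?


Formula: PV = C / (r - g)
Spread: r - g = 0.0566 - 0.0348 = 0.0218
Substituting: PV = $2,850.00 / 0.0218
PV = $130,733.94

$130,733.94


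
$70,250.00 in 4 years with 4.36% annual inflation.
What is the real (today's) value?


Formula: Real value = nominal / (1 + inflation)^years
Price level: (1 + 0.0436)^4 = 1.186141
Real value = $70,250.00 / 1.186141 = $59,225.68

$59,225.68


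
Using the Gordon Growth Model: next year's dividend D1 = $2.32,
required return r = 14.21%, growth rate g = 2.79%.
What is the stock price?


Formula: P = D1 / (r - g)
Spread: r - g = 0.1421 - 0.0279 = 0.1142
Substituting: P = $2.32 / 0.1142
P = $20.32

$20.32


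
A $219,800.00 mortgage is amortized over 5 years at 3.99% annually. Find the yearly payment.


Formula: PMT = PV * r / (1 - (1+r)^(-n))
Denominator: 1 - (1 + 0.0399)^(-5) = 0.177678
Numerator: $219,800.00 * 0.0399 = 8770.02
PMT = 8770.02 / 0.177678 = $49,359.17

$49,359.17


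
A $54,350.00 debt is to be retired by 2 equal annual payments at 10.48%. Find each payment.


Formula: PMT = PV * r / (1 - (1+r)^(-n))
Denominator: 1 - (1 + 0.1048)^(-2) = 0.180719
Numerator: $54,350.00 * 0.1048 = 5695.88
PMT = 5695.88 / 0.180719 = $31,517.81

$31,517.81


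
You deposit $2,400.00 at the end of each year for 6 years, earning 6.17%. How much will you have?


Formula: FV = PMT * ((1+r)^n - 1) / r
Growth factor: (1 + 0.0617)^6 = 1.432224
Numerator: 1.432224 - 1 = 0.432224
FV = $2,400.00 * 0.432224 / 0.0617 = $16,812.60

$16,812.60


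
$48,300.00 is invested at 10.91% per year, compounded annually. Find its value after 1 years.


Formula: FV = P * (1 + r)^n
Substituting: FV = $48,300.00 * (1 + 0.1091)^1
Growth factor: (1.1091)^1 = 1.1091
FV = $48,300.00 * 1.1091 = $53,569.53

$53,569.53


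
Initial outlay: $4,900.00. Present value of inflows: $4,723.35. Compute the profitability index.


Formula: PI = PV(cash flows) / initial investment
Substituting: PI = $4,723.35 / $4,900.00
PI = 0.9639

0.9639


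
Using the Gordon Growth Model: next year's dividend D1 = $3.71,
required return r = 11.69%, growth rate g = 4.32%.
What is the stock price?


Formula: P = D1 / (r - g)
Spread: r - g = 0.1169 - 0.0432 = 0.0737
Substituting: P = $3.71 / 0.0737
P = $50.34

$50.34


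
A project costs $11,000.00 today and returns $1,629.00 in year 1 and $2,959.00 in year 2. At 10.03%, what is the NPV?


Formula: NPV = C0 + C1/(1+r) + C2/(1+r)^2
Discount C1: $1,629.00 / (1 + 0.1003) = $1,480.51
Discount C2: $2,959.00 / (1 + 0.1003)^2 = $2,444.12
NPV = -$11,000.00 + $1,480.51 + $2,444.12 = -$7,075.37

-$7,075.37


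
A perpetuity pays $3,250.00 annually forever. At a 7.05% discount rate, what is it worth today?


Formula: PV = C / r
Substituting: PV = $3,250.00 / 0.0705
PV = $46,099.29

$46,099.29


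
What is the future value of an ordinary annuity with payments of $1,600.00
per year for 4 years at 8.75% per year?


Formula: FV = PMT * ((1+r)^n - 1) / r
Growth factor: (1 + 0.0875)^4 = 1.398676
Numerator: 1.398676 - 1 = 0.398676
FV = $1,600.00 * 0.398676 / 0.0875 = $7,290.07

$7,290.07
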